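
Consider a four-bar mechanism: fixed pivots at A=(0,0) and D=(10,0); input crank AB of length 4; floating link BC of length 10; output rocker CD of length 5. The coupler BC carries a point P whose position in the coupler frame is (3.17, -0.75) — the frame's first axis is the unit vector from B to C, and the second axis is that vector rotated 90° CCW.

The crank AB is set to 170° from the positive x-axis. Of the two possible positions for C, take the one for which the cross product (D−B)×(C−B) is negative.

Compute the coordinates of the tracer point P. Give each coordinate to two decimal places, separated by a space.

A=(0,0), D=(10.00,0)
B = A + 4.00·(cos170°, sin170°) = (-3.9392, 0.6946)
|BD| = 13.9565
circle(B,10.00) ∩ circle(D,5.00): a=9.6652, h=2.5660
  candidates: C₊=(5.8417,2.7764) cross=35.812; C₋=(5.5863,-2.3492) cross=-35.812
  mode - wants cross < 0 → take C=(5.5863,-2.3492) (cross=-35.812)
ex = (C−B)/|BC| = (0.9525,-0.3044); ey = (0.3044,0.9525)
P = B + 3.17·ex + -0.75·ey = (-1.1479,-0.9847)

-1.15 -0.98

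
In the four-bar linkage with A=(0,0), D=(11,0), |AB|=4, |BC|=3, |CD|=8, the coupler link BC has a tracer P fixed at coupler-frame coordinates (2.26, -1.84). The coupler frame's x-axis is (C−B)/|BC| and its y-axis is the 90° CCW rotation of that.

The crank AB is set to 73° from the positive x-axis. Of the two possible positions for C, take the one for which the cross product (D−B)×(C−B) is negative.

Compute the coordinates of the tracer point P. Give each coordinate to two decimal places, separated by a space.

A=(0,0), D=(11.00,0)
B = A + 4.00·(cos73°, sin73°) = (1.1695, 3.8252)
|BD| = 10.5485
circle(B,3.00) ∩ circle(D,8.00): a=2.6673, h=1.3732
  candidates: C₊=(4.1532,4.1377) cross=14.485; C₋=(3.1572,1.5782) cross=-14.485
  mode - wants cross < 0 → take C=(3.1572,1.5782) (cross=-14.485)
ex = (C−B)/|BC| = (0.6626,-0.7490); ey = (0.7490,0.6626)
P = B + 2.26·ex + -1.84·ey = (1.2888,0.9134)

1.29 0.91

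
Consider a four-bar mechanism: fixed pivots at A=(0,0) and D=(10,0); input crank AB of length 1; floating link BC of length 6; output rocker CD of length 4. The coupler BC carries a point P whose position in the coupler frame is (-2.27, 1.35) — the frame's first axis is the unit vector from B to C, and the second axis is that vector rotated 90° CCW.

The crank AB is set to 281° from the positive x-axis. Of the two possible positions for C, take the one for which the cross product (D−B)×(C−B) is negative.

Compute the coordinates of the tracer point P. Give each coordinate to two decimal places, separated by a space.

-2.03 0.45

A=(0,0), D=(10.00,0)
B = A + 1.00·(cos281°, sin281°) = (0.1908, -0.9816)
|BD| = 9.8582
circle(B,6.00) ∩ circle(D,4.00): a=5.9435, h=0.8216
  candidates: C₊=(6.0229,0.4277) cross=8.100; C₋=(6.1866,-1.2073) cross=-8.100
  mode - wants cross < 0 → take C=(6.1866,-1.2073) (cross=-8.100)
ex = (C−B)/|BC| = (0.9993,-0.0376); ey = (0.0376,0.9993)
P = B + -2.27·ex + 1.35·ey = (-2.0268,0.4528)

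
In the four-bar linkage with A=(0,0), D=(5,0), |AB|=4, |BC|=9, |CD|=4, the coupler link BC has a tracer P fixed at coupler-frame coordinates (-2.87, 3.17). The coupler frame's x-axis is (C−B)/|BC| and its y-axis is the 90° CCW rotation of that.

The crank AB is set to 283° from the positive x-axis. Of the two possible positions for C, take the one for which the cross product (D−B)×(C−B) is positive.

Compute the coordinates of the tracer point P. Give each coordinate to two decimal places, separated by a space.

A=(0,0), D=(5.00,0)
B = A + 4.00·(cos283°, sin283°) = (0.8998, -3.8975)
|BD| = 5.6570
circle(B,9.00) ∩ circle(D,4.00): a=8.5736, h=2.7375
  candidates: C₊=(5.2279,3.9935) cross=15.486; C₋=(8.9999,0.0253) cross=-15.486
  mode + wants cross > 0 → take C=(5.2279,3.9935) (cross=15.486)
ex = (C−B)/|BC| = (0.4809,0.8768); ey = (-0.8768,0.4809)
P = B + -2.87·ex + 3.17·ey = (-3.2598,-4.8894)

-3.26 -4.89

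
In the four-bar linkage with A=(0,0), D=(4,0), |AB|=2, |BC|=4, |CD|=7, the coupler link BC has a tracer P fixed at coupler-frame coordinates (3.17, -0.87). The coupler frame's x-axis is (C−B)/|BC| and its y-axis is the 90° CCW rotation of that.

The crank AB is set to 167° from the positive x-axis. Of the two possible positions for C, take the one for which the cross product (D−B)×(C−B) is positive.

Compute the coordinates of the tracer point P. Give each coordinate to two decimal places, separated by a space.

-0.68 3.48

A=(0,0), D=(4.00,0)
B = A + 2.00·(cos167°, sin167°) = (-1.9487, 0.4499)
|BD| = 5.9657
circle(B,4.00) ∩ circle(D,7.00): a=0.2171, h=3.9941
  candidates: C₊=(-1.4311,4.4163) cross=23.828; C₋=(-2.0335,-3.5492) cross=-23.828
  mode + wants cross > 0 → take C=(-1.4311,4.4163) (cross=23.828)
ex = (C−B)/|BC| = (0.1294,0.9916); ey = (-0.9916,0.1294)
P = B + 3.17·ex + -0.87·ey = (-0.6758,3.4807)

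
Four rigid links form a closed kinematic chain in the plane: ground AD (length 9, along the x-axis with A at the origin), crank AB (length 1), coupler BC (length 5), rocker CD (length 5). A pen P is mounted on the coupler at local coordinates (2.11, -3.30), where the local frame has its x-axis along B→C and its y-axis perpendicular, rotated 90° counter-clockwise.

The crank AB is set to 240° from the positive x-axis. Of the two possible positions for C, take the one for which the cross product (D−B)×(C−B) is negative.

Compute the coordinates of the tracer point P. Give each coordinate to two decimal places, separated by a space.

0.86 -4.54

A=(0,0), D=(9.00,0)
B = A + 1.00·(cos240°, sin240°) = (-0.5000, -0.8660)
|BD| = 9.5394
circle(B,5.00) ∩ circle(D,5.00): a=4.7697, h=1.5000
  candidates: C₊=(4.1138,1.0608) cross=14.309; C₋=(4.3862,-1.9268) cross=-14.309
  mode - wants cross < 0 → take C=(4.3862,-1.9268) (cross=-14.309)
ex = (C−B)/|BC| = (0.9772,-0.2122); ey = (0.2122,0.9772)
P = B + 2.11·ex + -3.30·ey = (0.8618,-4.5386)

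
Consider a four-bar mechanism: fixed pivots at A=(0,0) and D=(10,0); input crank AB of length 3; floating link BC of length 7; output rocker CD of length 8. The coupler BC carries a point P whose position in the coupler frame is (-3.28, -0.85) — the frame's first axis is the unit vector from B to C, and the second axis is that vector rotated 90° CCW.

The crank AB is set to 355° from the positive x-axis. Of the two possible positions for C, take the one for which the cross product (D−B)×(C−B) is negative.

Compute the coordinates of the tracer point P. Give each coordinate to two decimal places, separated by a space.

0.95 2.44

A=(0,0), D=(10.00,0)
B = A + 3.00·(cos355°, sin355°) = (2.9886, -0.2615)
|BD| = 7.0163
circle(B,7.00) ∩ circle(D,8.00): a=2.4392, h=6.5613
  candidates: C₊=(5.1816,6.3861) cross=46.036; C₋=(5.6706,-6.7273) cross=-46.036
  mode - wants cross < 0 → take C=(5.6706,-6.7273) (cross=-46.036)
ex = (C−B)/|BC| = (0.3831,-0.9237); ey = (0.9237,0.3831)
P = B + -3.28·ex + -0.85·ey = (0.9467,2.4426)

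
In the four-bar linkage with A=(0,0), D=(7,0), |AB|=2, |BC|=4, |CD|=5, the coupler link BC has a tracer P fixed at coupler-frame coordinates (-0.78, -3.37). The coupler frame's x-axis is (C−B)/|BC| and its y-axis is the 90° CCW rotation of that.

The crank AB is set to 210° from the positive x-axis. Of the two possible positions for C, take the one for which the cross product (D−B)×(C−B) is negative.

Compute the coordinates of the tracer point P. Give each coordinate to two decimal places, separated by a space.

-2.94 -4.24

A=(0,0), D=(7.00,0)
B = A + 2.00·(cos210°, sin210°) = (-1.7321, -1.0000)
|BD| = 8.7891
circle(B,4.00) ∩ circle(D,5.00): a=3.8826, h=0.9621
  candidates: C₊=(2.0158,0.3976) cross=8.456; C₋=(2.2348,-1.5141) cross=-8.456
  mode - wants cross < 0 → take C=(2.2348,-1.5141) (cross=-8.456)
ex = (C−B)/|BC| = (0.9917,-0.1285); ey = (0.1285,0.9917)
P = B + -0.78·ex + -3.37·ey = (-2.9387,-4.2418)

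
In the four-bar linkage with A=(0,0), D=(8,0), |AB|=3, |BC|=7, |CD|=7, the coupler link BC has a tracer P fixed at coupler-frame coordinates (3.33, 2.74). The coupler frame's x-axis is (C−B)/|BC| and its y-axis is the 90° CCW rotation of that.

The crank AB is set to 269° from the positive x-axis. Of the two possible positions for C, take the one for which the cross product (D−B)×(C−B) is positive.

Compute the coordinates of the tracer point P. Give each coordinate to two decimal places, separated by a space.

-1.67 1.00

A=(0,0), D=(8.00,0)
B = A + 3.00·(cos269°, sin269°) = (-0.0524, -2.9995)
|BD| = 8.5929
circle(B,7.00) ∩ circle(D,7.00): a=4.2964, h=5.5264
  candidates: C₊=(2.0447,3.6789) cross=47.487; C₋=(5.9029,-6.6785) cross=-47.487
  mode + wants cross > 0 → take C=(2.0447,3.6789) (cross=47.487)
ex = (C−B)/|BC| = (0.2996,0.9541); ey = (-0.9541,0.2996)
P = B + 3.33·ex + 2.74·ey = (-1.6689,0.9984)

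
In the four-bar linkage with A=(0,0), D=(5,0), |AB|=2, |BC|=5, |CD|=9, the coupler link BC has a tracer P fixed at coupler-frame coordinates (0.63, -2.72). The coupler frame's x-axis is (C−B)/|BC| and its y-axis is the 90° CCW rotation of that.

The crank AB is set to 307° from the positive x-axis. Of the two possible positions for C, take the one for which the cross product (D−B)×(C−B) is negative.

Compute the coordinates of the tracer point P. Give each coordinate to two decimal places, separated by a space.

-1.07 0.03

A=(0,0), D=(5.00,0)
B = A + 2.00·(cos307°, sin307°) = (1.2036, -1.5973)
|BD| = 4.1187
circle(B,5.00) ∩ circle(D,9.00): a=-4.7389, h=1.5946
  candidates: C₊=(-3.7828,-1.9653) cross=6.568; C₋=(-2.5460,-4.9049) cross=-6.568
  mode - wants cross < 0 → take C=(-2.5460,-4.9049) (cross=-6.568)
ex = (C−B)/|BC| = (-0.7499,-0.6615); ey = (0.6615,-0.7499)
P = B + 0.63·ex + -2.72·ey = (-1.0682,0.0258)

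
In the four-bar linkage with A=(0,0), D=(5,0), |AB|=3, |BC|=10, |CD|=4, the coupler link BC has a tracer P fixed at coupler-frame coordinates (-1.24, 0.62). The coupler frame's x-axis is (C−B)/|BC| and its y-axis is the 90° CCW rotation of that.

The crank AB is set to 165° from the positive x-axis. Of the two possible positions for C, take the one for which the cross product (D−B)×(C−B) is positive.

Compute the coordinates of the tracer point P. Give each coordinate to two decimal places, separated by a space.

A=(0,0), D=(5.00,0)
B = A + 3.00·(cos165°, sin165°) = (-2.8978, 0.7765)
|BD| = 7.9359
circle(B,10.00) ∩ circle(D,4.00): a=9.2604, h=3.7743
  candidates: C₊=(6.6874,3.6266) cross=29.953; C₋=(5.9489,-3.8858) cross=-29.953
  mode + wants cross > 0 → take C=(6.6874,3.6266) (cross=29.953)
ex = (C−B)/|BC| = (0.9585,0.2850); ey = (-0.2850,0.9585)
P = B + -1.24·ex + 0.62·ey = (-4.2631,1.0173)

-4.26 1.02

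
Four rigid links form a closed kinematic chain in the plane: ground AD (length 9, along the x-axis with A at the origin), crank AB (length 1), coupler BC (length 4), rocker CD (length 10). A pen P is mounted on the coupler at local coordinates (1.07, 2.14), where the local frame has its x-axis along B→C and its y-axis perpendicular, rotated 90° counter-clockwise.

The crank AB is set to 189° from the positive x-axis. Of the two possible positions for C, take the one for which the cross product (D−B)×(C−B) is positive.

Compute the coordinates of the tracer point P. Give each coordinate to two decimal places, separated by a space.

A=(0,0), D=(9.00,0)
B = A + 1.00·(cos189°, sin189°) = (-0.9877, -0.1564)
|BD| = 9.9889
circle(B,4.00) ∩ circle(D,10.00): a=0.7898, h=3.9213
  candidates: C₊=(-0.2594,3.7767) cross=39.169; C₋=(-0.1366,-4.0648) cross=-39.169
  mode + wants cross > 0 → take C=(-0.2594,3.7767) (cross=39.169)
ex = (C−B)/|BC| = (0.1821,0.9833); ey = (-0.9833,0.1821)
P = B + 1.07·ex + 2.14·ey = (-2.8971,1.2853)

-2.90 1.29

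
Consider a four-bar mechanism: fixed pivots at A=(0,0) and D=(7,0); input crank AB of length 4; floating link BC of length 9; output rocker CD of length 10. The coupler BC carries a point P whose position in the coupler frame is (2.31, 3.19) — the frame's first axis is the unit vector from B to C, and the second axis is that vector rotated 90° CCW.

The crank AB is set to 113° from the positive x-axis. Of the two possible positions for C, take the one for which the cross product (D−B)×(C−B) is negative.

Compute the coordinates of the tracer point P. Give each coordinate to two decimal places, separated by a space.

1.65 1.41

A=(0,0), D=(7.00,0)
B = A + 4.00·(cos113°, sin113°) = (-1.5629, 3.6820)
|BD| = 9.3210
circle(B,9.00) ∩ circle(D,10.00): a=3.6413, h=8.2305
  candidates: C₊=(5.0335,9.8047) cross=76.716; C₋=(-1.4690,-5.3175) cross=-76.716
  mode - wants cross < 0 → take C=(-1.4690,-5.3175) (cross=-76.716)
ex = (C−B)/|BC| = (0.0104,-0.9999); ey = (0.9999,0.0104)
P = B + 2.31·ex + 3.19·ey = (1.6510,1.4054)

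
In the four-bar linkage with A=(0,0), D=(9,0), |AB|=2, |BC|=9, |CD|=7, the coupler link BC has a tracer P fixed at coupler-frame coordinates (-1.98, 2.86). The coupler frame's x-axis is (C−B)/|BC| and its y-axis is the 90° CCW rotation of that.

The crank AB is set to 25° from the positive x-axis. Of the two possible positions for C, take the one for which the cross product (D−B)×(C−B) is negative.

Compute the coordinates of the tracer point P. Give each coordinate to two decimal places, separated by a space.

3.10 4.08

A=(0,0), D=(9.00,0)
B = A + 2.00·(cos25°, sin25°) = (1.8126, 0.8452)
|BD| = 7.2369
circle(B,9.00) ∩ circle(D,7.00): a=5.8293, h=6.8570
  candidates: C₊=(8.4029,6.9745) cross=49.624; C₋=(6.8012,-6.6457) cross=-49.624
  mode - wants cross < 0 → take C=(6.8012,-6.6457) (cross=-49.624)
ex = (C−B)/|BC| = (0.5543,-0.8323); ey = (0.8323,0.5543)
P = B + -1.98·ex + 2.86·ey = (3.0956,4.0785)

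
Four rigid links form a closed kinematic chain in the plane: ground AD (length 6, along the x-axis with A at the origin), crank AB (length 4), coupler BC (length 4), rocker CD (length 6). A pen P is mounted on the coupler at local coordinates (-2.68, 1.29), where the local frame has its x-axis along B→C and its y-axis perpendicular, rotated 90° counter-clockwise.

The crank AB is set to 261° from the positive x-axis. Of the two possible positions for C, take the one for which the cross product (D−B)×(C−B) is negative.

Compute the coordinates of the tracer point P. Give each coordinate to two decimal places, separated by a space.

A=(0,0), D=(6.00,0)
B = A + 4.00·(cos261°, sin261°) = (-0.6257, -3.9508)
|BD| = 7.7142
circle(B,4.00) ∩ circle(D,6.00): a=2.5608, h=3.0728
  candidates: C₊=(-0.0000,0.0000) cross=23.705; C₋=(3.1475,-5.2785) cross=-23.705
  mode - wants cross < 0 → take C=(3.1475,-5.2785) (cross=-23.705)
ex = (C−B)/|BC| = (0.9433,-0.3319); ey = (0.3319,0.9433)
P = B + -2.68·ex + 1.29·ey = (-2.7256,-1.8443)

-2.73 -1.84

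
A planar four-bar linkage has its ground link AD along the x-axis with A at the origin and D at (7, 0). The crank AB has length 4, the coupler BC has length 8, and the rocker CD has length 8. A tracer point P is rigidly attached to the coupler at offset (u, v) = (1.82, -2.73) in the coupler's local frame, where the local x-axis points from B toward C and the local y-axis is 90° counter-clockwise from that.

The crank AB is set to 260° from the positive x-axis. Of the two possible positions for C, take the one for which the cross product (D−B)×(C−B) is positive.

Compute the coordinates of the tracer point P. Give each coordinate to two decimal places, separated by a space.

2.20 -2.39

A=(0,0), D=(7.00,0)
B = A + 4.00·(cos260°, sin260°) = (-0.6946, -3.9392)
|BD| = 8.6443
circle(B,8.00) ∩ circle(D,8.00): a=4.3222, h=6.7319
  candidates: C₊=(0.0850,4.0227) cross=58.193; C₋=(6.2205,-7.9619) cross=-58.193
  mode + wants cross > 0 → take C=(0.0850,4.0227) (cross=58.193)
ex = (C−B)/|BC| = (0.0974,0.9952); ey = (-0.9952,0.0974)
P = B + 1.82·ex + -2.73·ey = (2.1998,-2.3939)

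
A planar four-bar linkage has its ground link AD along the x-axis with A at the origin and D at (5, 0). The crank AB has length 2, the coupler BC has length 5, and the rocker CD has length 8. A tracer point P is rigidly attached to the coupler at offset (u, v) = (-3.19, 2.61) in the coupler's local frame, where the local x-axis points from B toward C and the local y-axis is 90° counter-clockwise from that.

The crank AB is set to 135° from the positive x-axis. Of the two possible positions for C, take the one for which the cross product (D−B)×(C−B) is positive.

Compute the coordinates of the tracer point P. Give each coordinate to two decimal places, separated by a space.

A=(0,0), D=(5.00,0)
B = A + 2.00·(cos135°, sin135°) = (-1.4142, 1.4142)
|BD| = 6.5683
circle(B,5.00) ∩ circle(D,8.00): a=0.3153, h=4.9900
  candidates: C₊=(-0.0319,6.2193) cross=32.776; C₋=(-2.1807,-3.5267) cross=-32.776
  mode + wants cross > 0 → take C=(-0.0319,6.2193) (cross=32.776)
ex = (C−B)/|BC| = (0.2765,0.9610); ey = (-0.9610,0.2765)
P = B + -3.19·ex + 2.61·ey = (-4.8044,-0.9299)

-4.80 -0.93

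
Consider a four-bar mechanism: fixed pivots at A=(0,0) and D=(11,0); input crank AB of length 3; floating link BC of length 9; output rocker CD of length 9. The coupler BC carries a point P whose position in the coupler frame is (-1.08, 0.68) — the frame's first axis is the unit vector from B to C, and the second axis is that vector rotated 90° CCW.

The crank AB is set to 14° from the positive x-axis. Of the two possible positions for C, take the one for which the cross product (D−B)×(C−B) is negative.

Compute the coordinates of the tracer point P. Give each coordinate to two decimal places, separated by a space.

A=(0,0), D=(11.00,0)
B = A + 3.00·(cos14°, sin14°) = (2.9109, 0.7258)
|BD| = 8.1216
circle(B,9.00) ∩ circle(D,9.00): a=4.0608, h=8.0318
  candidates: C₊=(7.6732,8.3626) cross=65.231; C₋=(6.2377,-7.6368) cross=-65.231
  mode - wants cross < 0 → take C=(6.2377,-7.6368) (cross=-65.231)
ex = (C−B)/|BC| = (0.3696,-0.9292); ey = (0.9292,0.3696)
P = B + -1.08·ex + 0.68·ey = (3.1435,1.9806)

3.14 1.98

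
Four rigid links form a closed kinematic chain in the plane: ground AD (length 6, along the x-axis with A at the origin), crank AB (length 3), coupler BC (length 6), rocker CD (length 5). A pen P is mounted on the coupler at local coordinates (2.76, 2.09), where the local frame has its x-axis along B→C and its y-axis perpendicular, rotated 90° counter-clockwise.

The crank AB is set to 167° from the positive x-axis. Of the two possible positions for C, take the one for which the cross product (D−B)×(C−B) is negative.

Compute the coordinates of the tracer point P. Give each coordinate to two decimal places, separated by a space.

A=(0,0), D=(6.00,0)
B = A + 3.00·(cos167°, sin167°) = (-2.9231, 0.6749)
|BD| = 8.9486
circle(B,6.00) ∩ circle(D,5.00): a=5.0889, h=3.1785
  candidates: C₊=(2.3910,3.4605) cross=28.443; C₋=(1.9116,-2.8784) cross=-28.443
  mode - wants cross < 0 → take C=(1.9116,-2.8784) (cross=-28.443)
ex = (C−B)/|BC| = (0.8058,-0.5922); ey = (0.5922,0.8058)
P = B + 2.76·ex + 2.09·ey = (0.5386,0.7245)

0.54 0.72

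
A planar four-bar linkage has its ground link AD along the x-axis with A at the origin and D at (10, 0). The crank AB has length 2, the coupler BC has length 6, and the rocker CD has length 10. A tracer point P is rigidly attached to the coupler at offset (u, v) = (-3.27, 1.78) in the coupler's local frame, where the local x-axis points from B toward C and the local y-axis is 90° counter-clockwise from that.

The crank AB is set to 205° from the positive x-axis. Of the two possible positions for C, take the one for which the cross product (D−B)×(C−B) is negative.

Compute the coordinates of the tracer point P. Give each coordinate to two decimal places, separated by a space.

A=(0,0), D=(10.00,0)
B = A + 2.00·(cos205°, sin205°) = (-1.8126, -0.8452)
|BD| = 11.8428
circle(B,6.00) ∩ circle(D,10.00): a=3.2193, h=5.0632
  candidates: C₊=(1.0372,4.4348) cross=59.962; C₋=(1.7599,-5.6657) cross=-59.962
  mode - wants cross < 0 → take C=(1.7599,-5.6657) (cross=-59.962)
ex = (C−B)/|BC| = (0.5954,-0.8034); ey = (0.8034,0.5954)
P = B + -3.27·ex + 1.78·ey = (-2.3295,2.8418)

-2.33 2.84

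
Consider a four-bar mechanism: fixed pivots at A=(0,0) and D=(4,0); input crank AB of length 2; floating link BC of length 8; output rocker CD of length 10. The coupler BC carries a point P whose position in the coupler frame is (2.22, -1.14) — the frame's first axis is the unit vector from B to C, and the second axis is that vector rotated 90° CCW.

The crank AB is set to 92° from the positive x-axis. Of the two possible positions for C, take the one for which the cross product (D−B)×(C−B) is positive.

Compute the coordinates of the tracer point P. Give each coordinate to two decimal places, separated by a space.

A=(0,0), D=(4.00,0)
B = A + 2.00·(cos92°, sin92°) = (-0.0698, 1.9988)
|BD| = 4.5341
circle(B,8.00) ∩ circle(D,10.00): a=-1.7028, h=7.8167
  candidates: C₊=(1.8476,9.7656) cross=35.442; C₋=(-5.0441,-4.2667) cross=-35.442
  mode + wants cross > 0 → take C=(1.8476,9.7656) (cross=35.442)
ex = (C−B)/|BC| = (0.2397,0.9709); ey = (-0.9709,0.2397)
P = B + 2.22·ex + -1.14·ey = (1.5690,3.8808)

1.57 3.88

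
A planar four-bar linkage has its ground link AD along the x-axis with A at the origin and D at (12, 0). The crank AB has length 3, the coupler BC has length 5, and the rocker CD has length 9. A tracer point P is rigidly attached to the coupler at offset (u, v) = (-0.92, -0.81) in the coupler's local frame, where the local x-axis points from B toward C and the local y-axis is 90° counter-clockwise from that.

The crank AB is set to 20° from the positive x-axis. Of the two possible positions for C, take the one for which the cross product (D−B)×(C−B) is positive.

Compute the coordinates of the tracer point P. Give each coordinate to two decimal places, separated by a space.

A=(0,0), D=(12.00,0)
B = A + 3.00·(cos20°, sin20°) = (2.8191, 1.0261)
|BD| = 9.2381
circle(B,5.00) ∩ circle(D,9.00): a=1.5881, h=4.7411
  candidates: C₊=(4.9239,5.5614) cross=43.799; C₋=(3.8708,-3.8621) cross=-43.799
  mode + wants cross > 0 → take C=(4.9239,5.5614) (cross=43.799)
ex = (C−B)/|BC| = (0.4210,0.9071); ey = (-0.9071,0.4210)
P = B + -0.92·ex + -0.81·ey = (3.1665,-0.1494)

3.17 -0.15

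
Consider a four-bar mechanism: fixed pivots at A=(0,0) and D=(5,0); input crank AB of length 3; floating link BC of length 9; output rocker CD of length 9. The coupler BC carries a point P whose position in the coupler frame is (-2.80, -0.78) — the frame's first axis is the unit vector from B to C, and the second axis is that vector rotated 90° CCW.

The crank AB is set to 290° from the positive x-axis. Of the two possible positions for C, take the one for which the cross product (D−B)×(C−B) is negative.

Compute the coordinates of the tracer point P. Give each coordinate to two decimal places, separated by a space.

A=(0,0), D=(5.00,0)
B = A + 3.00·(cos290°, sin290°) = (1.0261, -2.8191)
|BD| = 4.8723
circle(B,9.00) ∩ circle(D,9.00): a=2.4362, h=8.6640
  candidates: C₊=(-1.9999,5.6570) cross=42.214; C₋=(8.0260,-8.4761) cross=-42.214
  mode - wants cross < 0 → take C=(8.0260,-8.4761) (cross=-42.214)
ex = (C−B)/|BC| = (0.7778,-0.6286); ey = (0.6286,0.7778)
P = B + -2.80·ex + -0.78·ey = (-1.6420,-1.6658)

-1.64 -1.67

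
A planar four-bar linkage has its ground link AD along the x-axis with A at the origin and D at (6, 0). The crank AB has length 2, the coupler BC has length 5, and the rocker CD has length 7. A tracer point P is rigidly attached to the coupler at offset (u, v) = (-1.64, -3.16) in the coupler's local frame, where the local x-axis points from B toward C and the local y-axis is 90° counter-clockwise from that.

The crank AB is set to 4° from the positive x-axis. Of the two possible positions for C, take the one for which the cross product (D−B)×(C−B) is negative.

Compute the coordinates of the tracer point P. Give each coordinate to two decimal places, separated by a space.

A=(0,0), D=(6.00,0)
B = A + 2.00·(cos4°, sin4°) = (1.9951, 0.1395)
|BD| = 4.0073
circle(B,5.00) ∩ circle(D,7.00): a=-0.9909, h=4.9008
  candidates: C₊=(1.1755,5.0719) cross=19.639; C₋=(0.8342,-4.7239) cross=-19.639
  mode - wants cross < 0 → take C=(0.8342,-4.7239) (cross=-19.639)
ex = (C−B)/|BC| = (-0.2322,-0.9727); ey = (0.9727,-0.2322)
P = B + -1.64·ex + -3.16·ey = (-0.6977,2.4684)

-0.70 2.47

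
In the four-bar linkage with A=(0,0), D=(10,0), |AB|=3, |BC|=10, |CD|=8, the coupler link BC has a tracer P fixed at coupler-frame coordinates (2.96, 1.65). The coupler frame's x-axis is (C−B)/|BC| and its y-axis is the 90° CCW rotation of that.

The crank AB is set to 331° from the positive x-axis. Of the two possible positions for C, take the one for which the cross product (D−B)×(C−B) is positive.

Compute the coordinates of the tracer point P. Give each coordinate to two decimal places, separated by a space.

2.49 1.93

A=(0,0), D=(10.00,0)
B = A + 3.00·(cos331°, sin331°) = (2.6239, -1.4544)
|BD| = 7.5182
circle(B,10.00) ∩ circle(D,8.00): a=6.1533, h=7.8827
  candidates: C₊=(7.1360,7.4698) cross=59.264; C₋=(10.1859,-7.9978) cross=-59.264
  mode + wants cross > 0 → take C=(7.1360,7.4698) (cross=59.264)
ex = (C−B)/|BC| = (0.4512,0.8924); ey = (-0.8924,0.4512)
P = B + 2.96·ex + 1.65·ey = (2.4869,1.9316)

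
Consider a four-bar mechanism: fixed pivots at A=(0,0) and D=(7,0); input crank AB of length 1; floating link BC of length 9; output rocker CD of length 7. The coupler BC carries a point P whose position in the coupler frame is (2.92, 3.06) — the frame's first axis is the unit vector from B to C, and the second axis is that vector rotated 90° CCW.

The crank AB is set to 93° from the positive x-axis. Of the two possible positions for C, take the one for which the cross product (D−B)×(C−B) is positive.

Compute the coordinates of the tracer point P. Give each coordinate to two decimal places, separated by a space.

A=(0,0), D=(7.00,0)
B = A + 1.00·(cos93°, sin93°) = (-0.0523, 0.9986)
|BD| = 7.1227
circle(B,9.00) ∩ circle(D,7.00): a=5.8077, h=6.8754
  candidates: C₊=(6.6619,6.9918) cross=48.971; C₋=(4.7340,-6.6231) cross=-48.971
  mode + wants cross > 0 → take C=(6.6619,6.9918) (cross=48.971)
ex = (C−B)/|BC| = (0.7460,0.6659); ey = (-0.6659,0.7460)
P = B + 2.92·ex + 3.06·ey = (0.0884,5.2259)

0.09 5.23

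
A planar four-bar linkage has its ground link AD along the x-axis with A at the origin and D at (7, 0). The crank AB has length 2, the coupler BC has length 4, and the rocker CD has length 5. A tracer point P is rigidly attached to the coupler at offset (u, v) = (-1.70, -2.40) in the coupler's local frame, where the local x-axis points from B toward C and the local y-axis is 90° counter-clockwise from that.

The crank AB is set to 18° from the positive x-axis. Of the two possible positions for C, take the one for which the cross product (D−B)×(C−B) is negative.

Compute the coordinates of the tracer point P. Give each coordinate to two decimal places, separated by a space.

A=(0,0), D=(7.00,0)
B = A + 2.00·(cos18°, sin18°) = (1.9021, 0.6180)
|BD| = 5.1352
circle(B,4.00) ∩ circle(D,5.00): a=1.6913, h=3.6248
  candidates: C₊=(4.0174,4.0130) cross=18.614; C₋=(3.1449,-3.1840) cross=-18.614
  mode - wants cross < 0 → take C=(3.1449,-3.1840) (cross=-18.614)
ex = (C−B)/|BC| = (0.3107,-0.9505); ey = (0.9505,0.3107)
P = B + -1.70·ex + -2.40·ey = (-0.9073,1.4883)

-0.91 1.49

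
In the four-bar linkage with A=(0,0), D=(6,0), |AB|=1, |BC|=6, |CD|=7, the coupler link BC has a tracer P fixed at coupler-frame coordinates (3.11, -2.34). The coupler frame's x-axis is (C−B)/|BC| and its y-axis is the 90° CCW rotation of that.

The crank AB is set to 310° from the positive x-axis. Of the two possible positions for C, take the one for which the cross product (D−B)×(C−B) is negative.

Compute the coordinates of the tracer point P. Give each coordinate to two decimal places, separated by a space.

-0.32 -4.54

A=(0,0), D=(6.00,0)
B = A + 1.00·(cos310°, sin310°) = (0.6428, -0.7660)
|BD| = 5.4117
circle(B,6.00) ∩ circle(D,7.00): a=1.5048, h=5.8082
  candidates: C₊=(1.3102,5.1967) cross=31.433; C₋=(2.9546,-6.3028) cross=-31.433
  mode - wants cross < 0 → take C=(2.9546,-6.3028) (cross=-31.433)
ex = (C−B)/|BC| = (0.3853,-0.9228); ey = (0.9228,0.3853)
P = B + 3.11·ex + -2.34·ey = (-0.3183,-4.5375)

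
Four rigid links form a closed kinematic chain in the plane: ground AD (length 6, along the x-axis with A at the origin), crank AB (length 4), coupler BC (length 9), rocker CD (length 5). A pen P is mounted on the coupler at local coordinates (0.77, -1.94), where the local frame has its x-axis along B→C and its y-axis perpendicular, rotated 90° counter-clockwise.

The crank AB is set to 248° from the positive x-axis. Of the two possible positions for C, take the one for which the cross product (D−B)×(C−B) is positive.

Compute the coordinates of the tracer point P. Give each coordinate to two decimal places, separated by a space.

A=(0,0), D=(6.00,0)
B = A + 4.00·(cos248°, sin248°) = (-1.4984, -3.7087)
|BD| = 8.3655
circle(B,9.00) ∩ circle(D,5.00): a=7.5298, h=4.9297
  candidates: C₊=(3.0655,4.0483) cross=41.239; C₋=(7.4365,-4.7892) cross=-41.239
  mode + wants cross > 0 → take C=(3.0655,4.0483) (cross=41.239)
ex = (C−B)/|BC| = (0.5071,0.8619); ey = (-0.8619,0.5071)
P = B + 0.77·ex + -1.94·ey = (0.5641,-4.0289)

0.56 -4.03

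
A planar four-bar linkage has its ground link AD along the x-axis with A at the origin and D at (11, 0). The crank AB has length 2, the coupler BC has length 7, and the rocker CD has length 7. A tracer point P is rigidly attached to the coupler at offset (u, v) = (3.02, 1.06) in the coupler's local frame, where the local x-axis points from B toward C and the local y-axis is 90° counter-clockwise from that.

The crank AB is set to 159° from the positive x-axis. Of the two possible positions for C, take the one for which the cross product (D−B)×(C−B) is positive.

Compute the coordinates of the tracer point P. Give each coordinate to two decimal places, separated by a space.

0.61 2.74

A=(0,0), D=(11.00,0)
B = A + 2.00·(cos159°, sin159°) = (-1.8672, 0.7167)
|BD| = 12.8871
circle(B,7.00) ∩ circle(D,7.00): a=6.4436, h=2.7351
  candidates: C₊=(4.7185,3.0892) cross=35.247; C₋=(4.4143,-2.3725) cross=-35.247
  mode + wants cross > 0 → take C=(4.7185,3.0892) (cross=35.247)
ex = (C−B)/|BC| = (0.9408,0.3389); ey = (-0.3389,0.9408)
P = B + 3.02·ex + 1.06·ey = (0.6148,2.7375)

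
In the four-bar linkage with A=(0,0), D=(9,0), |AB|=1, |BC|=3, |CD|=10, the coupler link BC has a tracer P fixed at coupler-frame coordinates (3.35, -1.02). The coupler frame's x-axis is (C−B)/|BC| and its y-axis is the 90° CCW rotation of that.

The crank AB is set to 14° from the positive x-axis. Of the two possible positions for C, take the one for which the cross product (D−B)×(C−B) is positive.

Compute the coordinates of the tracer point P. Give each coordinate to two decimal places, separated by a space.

A=(0,0), D=(9.00,0)
B = A + 1.00·(cos14°, sin14°) = (0.9703, 0.2419)
|BD| = 8.0333
circle(B,3.00) ∩ circle(D,10.00): a=-1.6472, h=2.5073
  candidates: C₊=(-0.6007,2.7977) cross=20.142; C₋=(-0.7517,-2.2147) cross=-20.142
  mode + wants cross > 0 → take C=(-0.6007,2.7977) (cross=20.142)
ex = (C−B)/|BC| = (-0.5237,0.8519); ey = (-0.8519,-0.5237)
P = B + 3.35·ex + -1.02·ey = (0.0850,3.6300)

0.09 3.63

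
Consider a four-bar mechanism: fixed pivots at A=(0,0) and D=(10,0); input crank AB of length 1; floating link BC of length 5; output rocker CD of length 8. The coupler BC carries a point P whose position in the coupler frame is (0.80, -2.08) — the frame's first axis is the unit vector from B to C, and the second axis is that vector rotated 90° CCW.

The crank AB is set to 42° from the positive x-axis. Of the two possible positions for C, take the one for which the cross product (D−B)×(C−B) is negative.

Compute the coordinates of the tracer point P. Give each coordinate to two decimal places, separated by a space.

A=(0,0), D=(10.00,0)
B = A + 1.00·(cos42°, sin42°) = (0.7431, 0.6691)
|BD| = 9.2810
circle(B,5.00) ∩ circle(D,8.00): a=2.5394, h=4.3071
  candidates: C₊=(3.5865,4.7820) cross=39.974; C₋=(2.9654,-3.8099) cross=-39.974
  mode - wants cross < 0 → take C=(2.9654,-3.8099) (cross=-39.974)
ex = (C−B)/|BC| = (0.4445,-0.8958); ey = (0.8958,0.4445)
P = B + 0.80·ex + -2.08·ey = (-0.7645,-0.9720)

-0.76 -0.97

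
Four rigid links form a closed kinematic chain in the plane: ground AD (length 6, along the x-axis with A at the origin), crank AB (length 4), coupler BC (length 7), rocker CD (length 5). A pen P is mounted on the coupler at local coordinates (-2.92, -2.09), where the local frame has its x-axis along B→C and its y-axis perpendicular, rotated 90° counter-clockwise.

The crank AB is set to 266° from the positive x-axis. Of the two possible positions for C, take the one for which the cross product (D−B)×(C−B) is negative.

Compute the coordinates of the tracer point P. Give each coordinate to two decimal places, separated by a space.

-3.46 -5.66

A=(0,0), D=(6.00,0)
B = A + 4.00·(cos266°, sin266°) = (-0.2790, -3.9903)
|BD| = 7.4396
circle(B,7.00) ∩ circle(D,5.00): a=5.3328, h=4.5344
  candidates: C₊=(1.7898,2.6970) cross=33.735; C₋=(6.6539,-4.9571) cross=-33.735
  mode - wants cross < 0 → take C=(6.6539,-4.9571) (cross=-33.735)
ex = (C−B)/|BC| = (0.9904,-0.1381); ey = (0.1381,0.9904)
P = B + -2.92·ex + -2.09·ey = (-3.4597,-5.6569)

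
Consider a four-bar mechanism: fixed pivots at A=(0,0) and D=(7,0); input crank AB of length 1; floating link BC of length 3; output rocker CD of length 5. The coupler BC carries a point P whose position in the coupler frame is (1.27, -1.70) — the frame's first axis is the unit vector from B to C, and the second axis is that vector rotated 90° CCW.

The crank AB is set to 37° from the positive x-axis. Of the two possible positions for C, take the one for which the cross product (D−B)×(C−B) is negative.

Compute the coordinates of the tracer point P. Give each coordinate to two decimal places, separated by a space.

0.03 -1.38

A=(0,0), D=(7.00,0)
B = A + 1.00·(cos37°, sin37°) = (0.7986, 0.6018)
|BD| = 6.2305
circle(B,3.00) ∩ circle(D,5.00): a=1.8312, h=2.3762
  candidates: C₊=(2.8508,2.7901) cross=14.805; C₋=(2.3918,-1.9402) cross=-14.805
  mode - wants cross < 0 → take C=(2.3918,-1.9402) (cross=-14.805)
ex = (C−B)/|BC| = (0.5311,-0.8473); ey = (0.8473,0.5311)
P = B + 1.27·ex + -1.70·ey = (0.0326,-1.3771)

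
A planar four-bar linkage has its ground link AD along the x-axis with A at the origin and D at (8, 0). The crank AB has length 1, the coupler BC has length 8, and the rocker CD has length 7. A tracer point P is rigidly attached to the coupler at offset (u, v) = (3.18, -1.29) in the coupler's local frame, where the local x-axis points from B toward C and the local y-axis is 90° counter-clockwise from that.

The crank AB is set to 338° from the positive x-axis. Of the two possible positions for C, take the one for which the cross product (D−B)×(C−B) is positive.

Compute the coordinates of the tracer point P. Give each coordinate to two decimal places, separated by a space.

A=(0,0), D=(8.00,0)
B = A + 1.00·(cos338°, sin338°) = (0.9272, -0.3746)
|BD| = 7.0827
circle(B,8.00) ∩ circle(D,7.00): a=4.6003, h=6.5450
  candidates: C₊=(5.1749,6.4046) cross=46.357; C₋=(5.8672,-6.6672) cross=-46.357
  mode + wants cross > 0 → take C=(5.1749,6.4046) (cross=46.357)
ex = (C−B)/|BC| = (0.5310,0.8474); ey = (-0.8474,0.5310)
P = B + 3.18·ex + -1.29·ey = (3.7088,1.6352)

3.71 1.64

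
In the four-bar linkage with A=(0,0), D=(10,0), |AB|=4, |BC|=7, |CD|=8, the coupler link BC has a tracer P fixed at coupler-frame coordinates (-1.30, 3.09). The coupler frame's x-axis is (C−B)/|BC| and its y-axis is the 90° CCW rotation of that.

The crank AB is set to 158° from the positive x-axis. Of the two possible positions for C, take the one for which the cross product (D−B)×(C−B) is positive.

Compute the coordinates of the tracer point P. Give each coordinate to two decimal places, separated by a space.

-5.93 4.01

A=(0,0), D=(10.00,0)
B = A + 4.00·(cos158°, sin158°) = (-3.7087, 1.4984)
|BD| = 13.7904
circle(B,7.00) ∩ circle(D,8.00): a=6.3513, h=2.9429
  candidates: C₊=(2.9248,3.7338) cross=40.583; C₋=(2.2852,-2.1171) cross=-40.583
  mode + wants cross > 0 → take C=(2.9248,3.7338) (cross=40.583)
ex = (C−B)/|BC| = (0.9476,0.3193); ey = (-0.3193,0.9476)
P = B + -1.30·ex + 3.09·ey = (-5.9274,4.0115)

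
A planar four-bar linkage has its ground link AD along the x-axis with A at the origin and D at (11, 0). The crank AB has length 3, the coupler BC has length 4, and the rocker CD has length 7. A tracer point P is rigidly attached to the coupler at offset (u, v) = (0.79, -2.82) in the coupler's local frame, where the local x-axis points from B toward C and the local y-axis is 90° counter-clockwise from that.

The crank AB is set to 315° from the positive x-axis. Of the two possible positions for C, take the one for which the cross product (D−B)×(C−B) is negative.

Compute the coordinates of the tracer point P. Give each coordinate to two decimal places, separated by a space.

A=(0,0), D=(11.00,0)
B = A + 3.00·(cos315°, sin315°) = (2.1213, -2.1213)
|BD| = 9.1286
circle(B,4.00) ∩ circle(D,7.00): a=2.7568, h=2.8983
  candidates: C₊=(4.1291,1.3383) cross=26.457; C₋=(5.4761,-4.2997) cross=-26.457
  mode - wants cross < 0 → take C=(5.4761,-4.2997) (cross=-26.457)
ex = (C−B)/|BC| = (0.8387,-0.5446); ey = (0.5446,0.8387)
P = B + 0.79·ex + -2.82·ey = (1.2482,-4.9167)

1.25 -4.92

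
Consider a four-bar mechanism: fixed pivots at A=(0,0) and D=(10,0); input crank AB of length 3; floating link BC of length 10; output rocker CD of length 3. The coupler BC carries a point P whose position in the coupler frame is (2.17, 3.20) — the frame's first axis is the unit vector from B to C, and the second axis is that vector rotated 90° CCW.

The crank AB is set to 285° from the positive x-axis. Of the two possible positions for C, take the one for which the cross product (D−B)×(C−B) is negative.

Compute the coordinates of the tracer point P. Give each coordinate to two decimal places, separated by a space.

2.95 0.30

A=(0,0), D=(10.00,0)
B = A + 3.00·(cos285°, sin285°) = (0.7765, -2.8978)
|BD| = 9.6680
circle(B,10.00) ∩ circle(D,3.00): a=9.5402, h=2.9973
  candidates: C₊=(8.9797,2.8212) cross=28.978; C₋=(10.7765,-2.8978) cross=-28.978
  mode - wants cross < 0 → take C=(10.7765,-2.8978) (cross=-28.978)
ex = (C−B)/|BC| = (1.0000,0.0000); ey = (-0.0000,1.0000)
P = B + 2.17·ex + 3.20·ey = (2.9465,0.3022)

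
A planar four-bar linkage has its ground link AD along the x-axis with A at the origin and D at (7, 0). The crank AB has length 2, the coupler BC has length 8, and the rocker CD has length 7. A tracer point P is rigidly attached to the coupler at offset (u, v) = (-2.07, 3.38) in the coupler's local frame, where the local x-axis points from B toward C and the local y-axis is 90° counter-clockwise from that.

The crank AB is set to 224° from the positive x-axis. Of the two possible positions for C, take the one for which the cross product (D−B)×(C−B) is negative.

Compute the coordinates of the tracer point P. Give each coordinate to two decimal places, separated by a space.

-0.81 2.52

A=(0,0), D=(7.00,0)
B = A + 2.00·(cos224°, sin224°) = (-1.4387, -1.3893)
|BD| = 8.5523
circle(B,8.00) ∩ circle(D,7.00): a=5.1531, h=6.1193
  candidates: C₊=(2.6519,5.4858) cross=52.334; C₋=(4.6400,-6.5902) cross=-52.334
  mode - wants cross < 0 → take C=(4.6400,-6.5902) (cross=-52.334)
ex = (C−B)/|BC| = (0.7598,-0.6501); ey = (0.6501,0.7598)
P = B + -2.07·ex + 3.38·ey = (-0.8142,2.5247)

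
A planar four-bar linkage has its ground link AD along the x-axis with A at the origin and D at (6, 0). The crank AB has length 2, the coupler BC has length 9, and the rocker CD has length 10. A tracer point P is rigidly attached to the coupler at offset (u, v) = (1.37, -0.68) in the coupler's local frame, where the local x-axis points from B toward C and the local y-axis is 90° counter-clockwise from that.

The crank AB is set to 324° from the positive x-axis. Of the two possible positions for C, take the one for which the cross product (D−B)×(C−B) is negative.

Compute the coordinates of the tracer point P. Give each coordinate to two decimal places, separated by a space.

A=(0,0), D=(6.00,0)
B = A + 2.00·(cos324°, sin324°) = (1.6180, -1.1756)
|BD| = 4.5369
circle(B,9.00) ∩ circle(D,10.00): a=0.1745, h=8.9983
  candidates: C₊=(-0.5450,7.5606) cross=40.825; C₋=(4.1182,-9.8213) cross=-40.825
  mode - wants cross < 0 → take C=(4.1182,-9.8213) (cross=-40.825)
ex = (C−B)/|BC| = (0.2778,-0.9606); ey = (0.9606,0.2778)
P = B + 1.37·ex + -0.68·ey = (1.3454,-2.6805)

1.35 -2.68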